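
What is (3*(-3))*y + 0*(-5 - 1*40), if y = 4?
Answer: -36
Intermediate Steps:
(3*(-3))*y + 0*(-5 - 1*40) = (3*(-3))*4 + 0*(-5 - 1*40) = -9*4 + 0*(-5 - 40) = -36 + 0*(-45) = -36 + 0 = -36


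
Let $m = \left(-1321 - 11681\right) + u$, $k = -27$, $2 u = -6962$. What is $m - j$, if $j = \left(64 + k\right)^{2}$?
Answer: $-17852$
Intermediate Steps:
$u = -3481$ ($u = \frac{1}{2} \left(-6962\right) = -3481$)
$j = 1369$ ($j = \left(64 - 27\right)^{2} = 37^{2} = 1369$)
$m = -16483$ ($m = \left(-1321 - 11681\right) - 3481 = -13002 - 3481 = -16483$)
$m - j = -16483 - 1369 = -17852$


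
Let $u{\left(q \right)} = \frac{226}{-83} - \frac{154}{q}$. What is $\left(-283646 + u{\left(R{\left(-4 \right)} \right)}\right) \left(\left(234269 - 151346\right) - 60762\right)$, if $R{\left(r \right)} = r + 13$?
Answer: $- \frac{18858955642}{3} \approx -6.2863 \cdot 10^{9}$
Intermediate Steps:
$R{\left(r \right)} = 13 + r$
$u{\left(q \right)} = - \frac{226}{83} - \frac{154}{q}$ ($u{\left(q \right)} = 226 \left(- \frac{1}{83}\right) - \frac{154}{q} = - \frac{226}{83} - \frac{154}{q}$)
$\left(-283646 + u{\left(R{\left(-4 \right)} \right)}\right) \left(\left(234269 - 151346\right) - 60762\right) = \left(-283646 - \left(\frac{226}{83} + \frac{154}{13 - 4}\right)\right) \left(\left(234269 - 151346\right) - 60762\right) = \left(-283646 - \left(\frac{226}{83} + \frac{154}{9}\right)\right) \left(82923 - 60762\right) = \left(-283646 - \frac{14816}{747}\right) 22161 = \left(- \frac{211898378}{747}\right) 22161 = - \frac{18858955642}{3}$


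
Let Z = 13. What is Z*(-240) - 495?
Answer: -3615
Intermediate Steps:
Z*(-240) - 495 = 13*(-240) - 495 = -3120 - 495 = -3615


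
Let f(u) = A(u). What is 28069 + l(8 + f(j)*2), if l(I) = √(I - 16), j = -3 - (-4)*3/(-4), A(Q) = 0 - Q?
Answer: 28071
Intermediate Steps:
A(Q) = -Q
j = -6 (j = -3 - (-4)*3*(-¼) = -3 - (-4)*(-3)/4 = -3 - 1*3 = -3 - 3 = -6)
f(u) = -u
l(I) = √(-16 + I)
28069 + l(8 + f(j)*2) = 28069 + √(-16 + (8 - 1*(-6)*2)) = 28069 + √(-16 + (8 + 6*2)) = 28069 + √(-16 + (8 + 12)) = 28069 + √(-16 + 20) = 28069 + √4 = 28069 + 2 = 28071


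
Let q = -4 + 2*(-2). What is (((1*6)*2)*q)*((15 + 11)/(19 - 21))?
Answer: 1248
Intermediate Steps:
q = -8 (q = -4 - 4 = -8)
(((1*6)*2)*q)*((15 + 11)/(19 - 21)) = (((1*6)*2)*(-8))*((15 + 11)/(19 - 21)) = ((6*2)*(-8))*(26/(-2)) = (12*(-8))*(26*(-½)) = -96*(-13) = 1248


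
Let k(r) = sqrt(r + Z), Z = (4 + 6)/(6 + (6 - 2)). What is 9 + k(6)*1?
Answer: 9 + sqrt(7) ≈ 11.646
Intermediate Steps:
Z = 1 (Z = 10/(6 + 4) = 10/10 = 10*(1/10) = 1)
k(r) = sqrt(1 + r) (k(r) = sqrt(r + 1) = sqrt(1 + r))
9 + k(6)*1 = 9 + sqrt(1 + 6)*1 = 9 + sqrt(7)*1 = 9 + sqrt(7)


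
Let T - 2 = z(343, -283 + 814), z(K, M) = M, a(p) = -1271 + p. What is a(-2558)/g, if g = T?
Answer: -3829/533 ≈ -7.1839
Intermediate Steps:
T = 533 (T = 2 + (-283 + 814) = 2 + 531 = 533)
g = 533
a(-2558)/g = (-1271 - 2558)/533 = -3829*1/533 = -3829/533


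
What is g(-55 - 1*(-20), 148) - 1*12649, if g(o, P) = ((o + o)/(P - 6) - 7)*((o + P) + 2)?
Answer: -959259/71 ≈ -13511.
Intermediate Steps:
g(o, P) = (-7 + 2*o/(-6 + P))*(2 + P + o) (g(o, P) = ((2*o)/(-6 + P) - 7)*((P + o) + 2) = (2*o/(-6 + P) - 7)*(2 + P + o) = (-7 + 2*o/(-6 + P))*(2 + P + o))
g(-55 - 1*(-20), 148) - 1*12649 = (84 - 7*148² + 2*(-55 - 1*(-20))² + 28*148 + 46*(-55 - 1*(-20)) - 5*148*(-55 - 1*(-20)))/(-6 + 148) - 1*12649 = (84 - 7*21904 + 2*(-55 + 20)² + 4144 + 46*(-55 + 20) - 5*148*(-55 + 20))/142 - 12649 = (84 - 153328 + 2*(-35)² + 4144 + 46*(-35) - 5*148*(-35))/142 - 12649 = (84 - 153328 + 2*1225 + 4144 - 1610 + 25900)/142 - 12649 = (84 - 153328 + 2450 + 4144 - 1610 + 25900)/142 - 12649 = (1/142)*(-122360) - 12649 = -61180/71 - 12649 = -959259/71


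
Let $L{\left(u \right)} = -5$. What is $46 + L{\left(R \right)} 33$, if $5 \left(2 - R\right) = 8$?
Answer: $-119$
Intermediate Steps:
$R = \frac{2}{5}$ ($R = 2 - \frac{8}{5} = \frac{2}{5} \approx 0.4$)
$46 + L{\left(R \right)} 33 = 46 - 165 = -119$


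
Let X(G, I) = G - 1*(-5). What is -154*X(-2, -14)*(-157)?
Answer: 72534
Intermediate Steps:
X(G, I) = 5 + G (X(G, I) = G + 5 = 5 + G)
-154*X(-2, -14)*(-157) = -154*(5 - 2)*(-157) = -154*3*(-157) = -462*(-157) = 72534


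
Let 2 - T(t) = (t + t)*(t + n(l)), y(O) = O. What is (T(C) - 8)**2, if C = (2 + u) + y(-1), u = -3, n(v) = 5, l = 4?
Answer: 36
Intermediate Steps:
C = -2 (C = (2 - 3) - 1 = -1 - 1 = -2)
T(t) = 2 - 2*t*(5 + t) (T(t) = 2 - (t + t)*(t + 5) = 2 - 2*t*(5 + t))
(T(C) - 8)**2 = ((2 - 10*(-2) - 2*(-2)**2) - 8)**2 = ((2 + 20 - 2*4) - 8)**2 = ((2 + 20 - 8) - 8)**2 = (14 - 8)**2 = 6**2 = 36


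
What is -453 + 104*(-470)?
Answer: -49333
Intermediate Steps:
-453 + 104*(-470) = -453 - 48880 = -49333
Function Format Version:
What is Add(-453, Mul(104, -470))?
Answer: -49333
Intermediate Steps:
Add(-453, Mul(104, -470)) = Add(-453, -48880) = -49333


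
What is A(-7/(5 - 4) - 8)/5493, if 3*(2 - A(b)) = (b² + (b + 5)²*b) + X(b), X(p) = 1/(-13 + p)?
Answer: 35869/461412 ≈ 0.077737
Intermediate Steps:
A(b) = 2 - b²/3 - 1/(3*(-13 + b)) - b*(5 + b)²/3 (A(b) = 2 - ((b² + (b + 5)²*b) + 1/(-13 + b))/3 = 2 - ((b² + (5 + b)²*b) + 1/(-13 + b))/3 = 2 - ((b² + b*(5 + b)²) + 1/(-13 + b))/3 = 2 - (b² + 1/(-13 + b) + b*(5 + b)²)/3 = 2 + (-b²/3 - 1/(3*(-13 + b)) - b*(5 + b)²/3) = 2 - b²/3 - 1/(3*(-13 + b)) - b*(5 + b)²/3)
A(-7/(5 - 4) - 8)/5493 = ((-1 + (-13 + (-7/(5 - 4) - 8))*(6 - (-7/(5 - 4) - 8)² - (-7/(5 - 4) - 8)*(5 + (-7/(5 - 4) - 8))²))/(3*(-13 + (-7/(5 - 4) - 8))))/5493 = ((-1 + (-13 + (-7/1 - 8))*(6 - (-7/1 - 8)² - (-7/1 - 8)*(5 + (-7/1 - 8))²))/(3*(-13 + (-7/1 - 8))))*(1/5493) = ((-1 + (-13 + (1*(-7) - 8))*(6 - (1*(-7) - 8)² - (1*(-7) - 8)*(5 + (1*(-7) - 8))²))/(3*(-13 + (1*(-7) - 8))))*(1/5493) = ((-1 + (-13 + (-7 - 8))*(6 - (-7 - 8)² - (-7 - 8)*(5 + (-7 - 8))²))/(3*(-13 + (-7 - 8))))*(1/5493) = ((-1 + (-13 - 15)*(6 - 1*(-15)² - 1*(-15)*(5 - 15)²))/(3*(-13 - 15)))*(1/5493) = ((⅓)*(-1 - 28*(6 - 1*225 - 1*(-15)*(-10)²))/(-28))*(1/5493) = ((⅓)*(-1/28)*(-1 - 28*(6 - 225 - 1*(-15)*100)))*(1/5493) = ((⅓)*(-1/28)*(-1 - 28*(6 - 225 + 1500)))*(1/5493) = ((⅓)*(-1/28)*(-1 - 28*1281))*(1/5493) = ((⅓)*(-1/28)*(-1 - 35868))*(1/5493) = ((⅓)*(-1/28)*(-35869))*(1/5493) = (35869/84)*(1/5493) = 35869/461412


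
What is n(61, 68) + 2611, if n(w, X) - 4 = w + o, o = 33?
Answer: 2709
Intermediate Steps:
n(w, X) = 37 + w (n(w, X) = 4 + (w + 33) = 4 + (33 + w) = 37 + w)
n(61, 68) + 2611 = (37 + 61) + 2611 = 98 + 2611 = 2709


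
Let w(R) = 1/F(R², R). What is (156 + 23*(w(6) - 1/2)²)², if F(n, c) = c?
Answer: 2036329/81 ≈ 25140.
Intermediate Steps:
w(R) = 1/R
(156 + 23*(w(6) - 1/2)²)² = (156 + 23*(1/6 - 1/2)²)² = (156 + 23*(⅙ - 1*½)²)² = (156 + 23*(⅙ - ½)²)² = (156 + 23*(-⅓)²)² = (156 + 23*(⅑))² = (156 + 23/9)² = (1427/9)² = 2036329/81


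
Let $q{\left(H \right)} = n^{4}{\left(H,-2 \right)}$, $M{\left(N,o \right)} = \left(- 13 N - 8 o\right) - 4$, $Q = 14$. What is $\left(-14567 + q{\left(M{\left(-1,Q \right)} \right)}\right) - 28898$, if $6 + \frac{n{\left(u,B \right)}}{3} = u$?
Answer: $11433767576$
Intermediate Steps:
$M{\left(N,o \right)} = -4 - 13 N - 8 o$
$n{\left(u,B \right)} = -18 + 3 u$
$q{\left(H \right)} = \left(-18 + 3 H\right)^{4}$
$\left(-14567 + q{\left(M{\left(-1,Q \right)} \right)}\right) - 28898 = \left(-14567 + 81 \left(-6 - 103\right)^{4}\right) - 28898 = \left(-14567 + 81 \left(-109\right)^{4}\right) - 28898 = \left(-14567 + 81 \cdot 141158161\right) - 28898 = \left(-14567 + 11433811041\right) - 28898 = 11433796474 - 28898 = 11433767576$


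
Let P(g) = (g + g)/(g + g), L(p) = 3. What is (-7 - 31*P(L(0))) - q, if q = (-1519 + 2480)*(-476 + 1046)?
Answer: -547808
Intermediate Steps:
P(g) = 1 (P(g) = (2*g)/((2*g)) = (2*g)*(1/(2*g)) = 1)
q = 547770 (q = 961*570 = 547770)
(-7 - 31*P(L(0))) - q = (-7 - 31*1) - 1*547770 = (-7 - 31) - 547770 = -38 - 547770 = -547808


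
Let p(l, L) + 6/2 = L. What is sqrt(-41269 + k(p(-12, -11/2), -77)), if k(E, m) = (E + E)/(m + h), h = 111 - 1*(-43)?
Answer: I*sqrt(244685210)/77 ≈ 203.15*I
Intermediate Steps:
p(l, L) = -3 + L
h = 154 (h = 111 + 43 = 154)
k(E, m) = 2*E/(154 + m) (k(E, m) = (E + E)/(m + 154) = (2*E)/(154 + m) = 2*E/(154 + m))
sqrt(-41269 + k(p(-12, -11/2), -77)) = sqrt(-41269 + 2*(-3 - 11/2)/(154 - 77)) = sqrt(-41269 + 2*(-3 - 11*1/2)/77) = sqrt(-41269 + 2*(-3 - 11/2)*(1/77)) = sqrt(-41269 + 2*(-17/2)*(1/77)) = sqrt(-41269 - 17/77) = sqrt(-3177730/77) = I*sqrt(244685210)/77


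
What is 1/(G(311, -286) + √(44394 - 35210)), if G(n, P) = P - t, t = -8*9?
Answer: -107/18306 - √574/9153 ≈ -0.0084626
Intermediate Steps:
t = -72
G(n, P) = 72 + P (G(n, P) = P - 1*(-72) = P + 72 = 72 + P)
1/(G(311, -286) + √(44394 - 35210)) = 1/((72 - 286) + √(44394 - 35210)) = 1/(-214 + √9184) = 1/(-214 + 4*√574)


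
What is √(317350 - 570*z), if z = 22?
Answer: √304810 ≈ 552.10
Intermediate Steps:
√(317350 - 570*z) = √(317350 - 570*22) = √(317350 - 12540) = √304810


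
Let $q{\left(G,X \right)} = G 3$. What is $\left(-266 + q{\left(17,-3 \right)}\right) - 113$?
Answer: $-328$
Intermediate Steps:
$q{\left(G,X \right)} = 3 G$
$\left(-266 + q{\left(17,-3 \right)}\right) - 113 = \left(-266 + 3 \cdot 17\right) - 113 = \left(-266 + 51\right) - 113 = -215 - 113 = -328$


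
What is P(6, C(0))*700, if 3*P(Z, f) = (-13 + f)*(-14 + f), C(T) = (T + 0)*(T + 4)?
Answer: 127400/3 ≈ 42467.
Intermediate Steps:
C(T) = T*(4 + T)
P(Z, f) = (-14 + f)*(-13 + f)/3 (P(Z, f) = ((-13 + f)*(-14 + f))/3 = ((-14 + f)*(-13 + f))/3 = (-14 + f)*(-13 + f)/3)
P(6, C(0))*700 = (182/3 - 0*(4 + 0) + (0*(4 + 0))²/3)*700 = (182/3 - 0*4 + (0*4)²/3)*700 = (182/3 - 9*0 + (⅓)*0²)*700 = (182/3 + 0 + (⅓)*0)*700 = (182/3 + 0 + 0)*700 = (182/3)*700 = 127400/3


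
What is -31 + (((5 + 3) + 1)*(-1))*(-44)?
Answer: 365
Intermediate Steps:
-31 + (((5 + 3) + 1)*(-1))*(-44) = -31 + ((8 + 1)*(-1))*(-44) = -31 + (9*(-1))*(-44) = -31 - 9*(-44) = -31 + 396 = 365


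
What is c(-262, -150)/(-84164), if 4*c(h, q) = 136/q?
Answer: 17/6312300 ≈ 2.6932e-6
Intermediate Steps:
c(h, q) = 34/q (c(h, q) = (136/q)/4 = 34/q)
c(-262, -150)/(-84164) = (34/(-150))/(-84164) = (34*(-1/150))*(-1/84164) = -17/75*(-1/84164) = 17/6312300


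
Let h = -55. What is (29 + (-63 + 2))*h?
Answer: 1760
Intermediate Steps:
(29 + (-63 + 2))*h = (29 + (-63 + 2))*(-55) = (29 - 61)*(-55) = -32*(-55) = 1760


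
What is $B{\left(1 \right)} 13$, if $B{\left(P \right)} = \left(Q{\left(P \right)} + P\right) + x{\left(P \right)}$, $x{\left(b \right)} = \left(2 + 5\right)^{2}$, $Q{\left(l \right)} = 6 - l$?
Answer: $715$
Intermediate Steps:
$x{\left(b \right)} = 49$ ($x{\left(b \right)} = 7^{2} = 49$)
$B{\left(P \right)} = 55$ ($B{\left(P \right)} = \left(\left(6 - P\right) + P\right) + 49 = 6 + 49 = 55$)
$B{\left(1 \right)} 13 = 55 \cdot 13 = 715$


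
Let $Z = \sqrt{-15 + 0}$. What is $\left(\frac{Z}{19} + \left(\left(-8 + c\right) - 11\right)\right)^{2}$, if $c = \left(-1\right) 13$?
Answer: $\frac{\left(608 - i \sqrt{15}\right)^{2}}{361} \approx 1024.0 - 13.046 i$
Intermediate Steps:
$Z = i \sqrt{15}$ ($Z = \sqrt{-15} = i \sqrt{15} \approx 3.873 i$)
$c = -13$
$\left(\frac{Z}{19} + \left(\left(-8 + c\right) - 11\right)\right)^{2} = \left(\frac{i \sqrt{15}}{19} - 32\right)^{2} = \left(-32 + \frac{i \sqrt{15}}{19}\right)^{2}$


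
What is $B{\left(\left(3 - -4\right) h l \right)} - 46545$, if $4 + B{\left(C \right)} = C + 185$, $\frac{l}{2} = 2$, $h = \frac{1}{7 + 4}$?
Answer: $- \frac{509976}{11} \approx -46361.0$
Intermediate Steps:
$h = \frac{1}{11} \approx 0.090909$
$l = 4$ ($l = 2 \cdot 2 = 4$)
$B{\left(C \right)} = 181 + C$ ($B{\left(C \right)} = -4 + \left(C + 185\right) = -4 + \left(185 + C\right) = 181 + C$)
$B{\left(\left(3 - -4\right) h l \right)} - 46545 = \left(181 + \left(3 - -4\right) \frac{1}{11} \cdot 4\right) - 46545 = \left(181 + \left(3 + 4\right) \frac{1}{11} \cdot 4\right) - 46545 = \left(181 + 7 \cdot \frac{1}{11} \cdot 4\right) - 46545 = \left(181 + \frac{7}{11} \cdot 4\right) - 46545 = \left(181 + \frac{28}{11}\right) - 46545 = \frac{2019}{11} - 46545 = - \frac{509976}{11}$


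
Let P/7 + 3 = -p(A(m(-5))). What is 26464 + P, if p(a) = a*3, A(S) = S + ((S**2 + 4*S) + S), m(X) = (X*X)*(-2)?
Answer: -19757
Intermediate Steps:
m(X) = -2*X**2 (m(X) = X**2*(-2) = -2*X**2)
A(S) = S**2 + 6*S (A(S) = S + (S**2 + 5*S) = S**2 + 6*S)
p(a) = 3*a
P = -46221 (P = -21 + 7*(-3*(-2*(-5)**2)*(6 - 2*(-5)**2)) = -21 + 7*(-3*(-2*25)*(6 - 2*25)) = -21 + 7*(-3*(-50*(6 - 50))) = -21 + 7*(-3*(-50*(-44))) = -21 + 7*(-3*2200) = -21 + 7*(-1*6600) = -21 + 7*(-6600) = -21 - 46200 = -46221)
26464 + P = 26464 - 46221 = -19757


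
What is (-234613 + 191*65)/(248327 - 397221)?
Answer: 111099/74447 ≈ 1.4923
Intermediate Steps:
(-234613 + 191*65)/(248327 - 397221) = (-234613 + 12415)/(-148894) = -222198*(-1/148894) = 111099/74447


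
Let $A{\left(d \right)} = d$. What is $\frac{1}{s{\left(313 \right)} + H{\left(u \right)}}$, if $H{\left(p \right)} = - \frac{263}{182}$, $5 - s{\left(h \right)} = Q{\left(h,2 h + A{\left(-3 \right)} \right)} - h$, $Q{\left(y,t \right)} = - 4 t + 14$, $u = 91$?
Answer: $\frac{182}{508609} \approx 0.00035784$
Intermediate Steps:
$Q{\left(y,t \right)} = 14 - 4 t$
$s{\left(h \right)} = -21 + 9 h$ ($s{\left(h \right)} = 5 - \left(\left(14 - 4 \left(2 h - 3\right)\right) - h\right) = 5 - \left(\left(14 - 4 \left(-3 + 2 h\right)\right) - h\right) = 5 - \left(\left(14 - \left(-12 + 8 h\right)\right) - h\right) = 5 - \left(\left(26 - 8 h\right) - h\right) = 5 - \left(26 - 9 h\right) = 5 + \left(-26 + 9 h\right) = -21 + 9 h$)
$H{\left(p \right)} = - \frac{263}{182}$ ($H{\left(p \right)} = \left(-263\right) \frac{1}{182} = - \frac{263}{182}$)
$\frac{1}{s{\left(313 \right)} + H{\left(u \right)}} = \frac{1}{\left(-21 + 9 \cdot 313\right) - \frac{263}{182}} = \frac{1}{\left(-21 + 2817\right) - \frac{263}{182}} = \frac{1}{2796 - \frac{263}{182}} = \frac{1}{\frac{508609}{182}} = \frac{182}{508609}$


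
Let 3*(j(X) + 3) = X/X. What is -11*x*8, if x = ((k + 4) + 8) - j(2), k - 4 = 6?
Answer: -6512/3 ≈ -2170.7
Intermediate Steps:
k = 10 (k = 4 + 6 = 10)
j(X) = -8/3 (j(X) = -3 + (X/X)/3 = -3 + (⅓)*1 = -3 + ⅓ = -8/3)
x = 74/3 (x = ((10 + 4) + 8) - 1*(-8/3) = (14 + 8) + 8/3 = 22 + 8/3 = 74/3 ≈ 24.667)
-11*x*8 = -11*74/3*8 = -814/3*8 = -6512/3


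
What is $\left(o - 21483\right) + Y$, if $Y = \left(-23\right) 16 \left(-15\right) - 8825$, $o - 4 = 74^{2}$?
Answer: $-19308$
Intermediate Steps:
$o = 5480$ ($o = 4 + 74^{2} = 4 + 5476 = 5480$)
$Y = -3305$ ($Y = \left(-368\right) \left(-15\right) - 8825 = 5520 - 8825 = -3305$)
$\left(o - 21483\right) + Y = \left(5480 - 21483\right) - 3305 = -16003 - 3305 = -19308$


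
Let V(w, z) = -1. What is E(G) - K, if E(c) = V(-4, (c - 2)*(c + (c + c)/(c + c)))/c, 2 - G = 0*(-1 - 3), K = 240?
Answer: -481/2 ≈ -240.50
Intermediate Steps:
G = 2 (G = 2 - 0*(-1 - 3) = 2 - 0*(-4) = 2 - 1*0 = 2 + 0 = 2)
E(c) = -1/c
E(G) - K = -1/2 - 1*240 = -1*½ - 240 = -½ - 240 = -481/2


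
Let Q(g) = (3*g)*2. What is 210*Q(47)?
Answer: 59220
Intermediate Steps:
Q(g) = 6*g
210*Q(47) = 210*(6*47) = 210*282 = 59220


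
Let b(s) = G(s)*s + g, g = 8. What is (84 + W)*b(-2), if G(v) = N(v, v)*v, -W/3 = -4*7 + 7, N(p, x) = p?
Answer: 0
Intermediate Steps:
W = 63 (W = -3*(-4*7 + 7) = -3*(-28 + 7) = -3*(-21) = 63)
G(v) = v**2 (G(v) = v*v = v**2)
b(s) = 8 + s**3 (b(s) = s**2*s + 8 = s**3 + 8 = 8 + s**3)
(84 + W)*b(-2) = (84 + 63)*(8 + (-2)**3) = 147*(8 - 8) = 147*0 = 0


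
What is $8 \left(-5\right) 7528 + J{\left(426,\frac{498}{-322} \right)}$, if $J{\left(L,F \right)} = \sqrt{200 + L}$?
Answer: $-301120 + \sqrt{626} \approx -3.011 \cdot 10^{5}$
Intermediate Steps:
$8 \left(-5\right) 7528 + J{\left(426,\frac{498}{-322} \right)} = 8 \left(-5\right) 7528 + \sqrt{200 + 426} = \left(-40\right) 7528 + \sqrt{626} = -301120 + \sqrt{626}$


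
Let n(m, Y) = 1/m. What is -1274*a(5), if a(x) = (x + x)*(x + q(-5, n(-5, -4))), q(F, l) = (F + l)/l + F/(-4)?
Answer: -410865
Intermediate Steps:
q(F, l) = -F/4 + (F + l)/l (q(F, l) = (F + l)/l + F*(-¼) = (F + l)/l - F/4 = -F/4 + (F + l)/l)
a(x) = 2*x*(109/4 + x) (a(x) = (x + x)*(x + (1 - ¼*(-5) - 5/(1/(-5)))) = (2*x)*(x + (1 + 5/4 - 5/(-⅕))) = (2*x)*(x + (1 + 5/4 - 5*(-5))) = (2*x)*(x + (1 + 5/4 + 25)) = (2*x)*(x + 109/4) = (2*x)*(109/4 + x) = 2*x*(109/4 + x))
-1274*a(5) = -637*5*(109 + 4*5) = -637*5*(109 + 20) = -637*5*129 = -1274*645/2 = -410865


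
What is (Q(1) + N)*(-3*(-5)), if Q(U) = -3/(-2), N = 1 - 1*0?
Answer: 75/2 ≈ 37.500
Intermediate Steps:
N = 1 (N = 1 + 0 = 1)
Q(U) = 3/2 (Q(U) = -3*(-1/2) = 3/2)
(Q(1) + N)*(-3*(-5)) = (3/2 + 1)*(-3*(-5)) = (5/2)*15 = 75/2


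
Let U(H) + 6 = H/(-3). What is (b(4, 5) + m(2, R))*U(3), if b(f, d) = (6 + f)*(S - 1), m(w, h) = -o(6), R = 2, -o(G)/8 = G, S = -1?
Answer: -196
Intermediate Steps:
o(G) = -8*G
U(H) = -6 - H/3 (U(H) = -6 + H/(-3) = -6 + H*(-1/3) = -6 - H/3)
m(w, h) = 48 (m(w, h) = -(-8)*6 = -1*(-48) = 48)
b(f, d) = -12 - 2*f (b(f, d) = (6 + f)*(-1 - 1) = (6 + f)*(-2) = -12 - 2*f)
(b(4, 5) + m(2, R))*U(3) = ((-12 - 2*4) + 48)*(-6 - 1/3*3) = ((-12 - 8) + 48)*(-6 - 1) = (-20 + 48)*(-7) = 28*(-7) = -196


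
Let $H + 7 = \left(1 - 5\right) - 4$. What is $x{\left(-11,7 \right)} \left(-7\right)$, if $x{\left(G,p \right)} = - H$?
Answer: $-105$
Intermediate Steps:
$H = -15$ ($H = -7 + \left(\left(1 - 5\right) - 4\right) = -7 - 8 = -15$)
$x{\left(G,p \right)} = 15$ ($x{\left(G,p \right)} = \left(-1\right) \left(-15\right) = 15$)
$x{\left(-11,7 \right)} \left(-7\right) = 15 \left(-7\right) = -105$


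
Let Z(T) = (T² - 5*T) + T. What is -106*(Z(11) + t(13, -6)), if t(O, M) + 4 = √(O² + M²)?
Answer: -7738 - 106*√205 ≈ -9255.7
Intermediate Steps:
Z(T) = T² - 4*T
t(O, M) = -4 + √(M² + O²) (t(O, M) = -4 + √(O² + M²) = -4 + √(M² + O²))
-106*(Z(11) + t(13, -6)) = -106*(11*(-4 + 11) + (-4 + √((-6)² + 13²))) = -106*(11*7 + (-4 + √(36 + 169))) = -106*(77 + (-4 + √205)) = -106*(73 + √205) = -7738 - 106*√205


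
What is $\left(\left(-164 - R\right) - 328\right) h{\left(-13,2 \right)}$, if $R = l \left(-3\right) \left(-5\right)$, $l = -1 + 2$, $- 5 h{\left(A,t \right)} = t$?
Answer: $\frac{1014}{5} \approx 202.8$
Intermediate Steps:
$h{\left(A,t \right)} = - \frac{t}{5}$
$l = 1$
$R = 15$ ($R = 1 \left(-3\right) \left(-5\right) = \left(-3\right) \left(-5\right) = 15$)
$\left(\left(-164 - R\right) - 328\right) h{\left(-13,2 \right)} = \left(\left(-164 - 15\right) - 328\right) \left(\left(- \frac{1}{5}\right) 2\right) = \left(\left(-164 - 15\right) - 328\right) \left(- \frac{2}{5}\right) = \left(-179 - 328\right) \left(- \frac{2}{5}\right) = \left(-507\right) \left(- \frac{2}{5}\right) = \frac{1014}{5}$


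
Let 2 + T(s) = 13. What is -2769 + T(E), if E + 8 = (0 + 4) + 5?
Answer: -2758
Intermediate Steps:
E = 1 (E = -8 + ((0 + 4) + 5) = -8 + (4 + 5) = -8 + 9 = 1)
T(s) = 11 (T(s) = -2 + 13 = 11)
-2769 + T(E) = -2769 + 11 = -2758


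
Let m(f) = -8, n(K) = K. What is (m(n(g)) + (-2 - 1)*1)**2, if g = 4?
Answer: 121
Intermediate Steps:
(m(n(g)) + (-2 - 1)*1)**2 = (-8 + (-2 - 1)*1)**2 = (-8 - 3*1)**2 = (-8 - 3)**2 = (-11)**2 = 121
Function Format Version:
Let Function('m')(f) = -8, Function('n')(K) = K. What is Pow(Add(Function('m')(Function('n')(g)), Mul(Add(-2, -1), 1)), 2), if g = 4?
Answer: 121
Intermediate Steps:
Pow(Add(Function('m')(Function('n')(g)), Mul(Add(-2, -1), 1)), 2) = Pow(Add(-8, Mul(Add(-2, -1), 1)), 2) = Pow(Add(-8, Mul(-3, 1)), 2) = Pow(Add(-8, -3), 2) = Pow(-11, 2) = 121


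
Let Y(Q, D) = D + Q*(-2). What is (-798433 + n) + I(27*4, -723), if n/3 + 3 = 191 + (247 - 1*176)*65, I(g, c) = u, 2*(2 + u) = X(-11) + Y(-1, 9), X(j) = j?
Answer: -784026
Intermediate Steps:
Y(Q, D) = D - 2*Q
u = -2 (u = -2 + (-11 + (9 - 2*(-1)))/2 = -2 + (-11 + (9 + 2))/2 = -2 + (-11 + 11)/2 = -2 + (1/2)*0 = -2 + 0 = -2)
I(g, c) = -2
n = 14409 (n = -9 + 3*(191 + (247 - 1*176)*65) = -9 + 3*(191 + (247 - 176)*65) = -9 + 3*(191 + 71*65) = -9 + 3*(191 + 4615) = -9 + 3*4806 = -9 + 14418 = 14409)
(-798433 + n) + I(27*4, -723) = (-798433 + 14409) - 2 = -784024 - 2 = -784026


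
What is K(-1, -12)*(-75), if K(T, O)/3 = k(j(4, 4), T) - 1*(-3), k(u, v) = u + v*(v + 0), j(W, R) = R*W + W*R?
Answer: -8100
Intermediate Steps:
j(W, R) = 2*R*W (j(W, R) = R*W + R*W = 2*R*W)
k(u, v) = u + v² (k(u, v) = u + v*v = u + v²)
K(T, O) = 105 + 3*T² (K(T, O) = 3*((2*4*4 + T²) - 1*(-3)) = 3*((32 + T²) + 3) = 3*(35 + T²) = 105 + 3*T²)
K(-1, -12)*(-75) = (105 + 3*(-1)²)*(-75) = (105 + 3*1)*(-75) = (105 + 3)*(-75) = 108*(-75) = -8100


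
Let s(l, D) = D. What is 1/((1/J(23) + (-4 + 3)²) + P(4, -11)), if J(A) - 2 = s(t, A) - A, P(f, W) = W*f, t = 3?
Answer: -2/85 ≈ -0.023529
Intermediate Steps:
J(A) = 2 (J(A) = 2 + (A - A) = 2 + 0 = 2)
1/((1/J(23) + (-4 + 3)²) + P(4, -11)) = 1/((1/2 + (-4 + 3)²) - 11*4) = 1/((½ + (-1)²) - 44) = 1/((½ + 1) - 44) = 1/(3/2 - 44) = 1/(-85/2) = -2/85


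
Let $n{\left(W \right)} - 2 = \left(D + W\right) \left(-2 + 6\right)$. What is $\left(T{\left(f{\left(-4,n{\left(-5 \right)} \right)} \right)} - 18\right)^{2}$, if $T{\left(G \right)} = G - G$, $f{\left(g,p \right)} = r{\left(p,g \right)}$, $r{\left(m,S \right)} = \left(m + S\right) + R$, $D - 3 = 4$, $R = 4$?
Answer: $324$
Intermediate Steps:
$D = 7$ ($D = 3 + 4 = 7$)
$r{\left(m,S \right)} = 4 + S + m$ ($r{\left(m,S \right)} = \left(m + S\right) + 4 = \left(S + m\right) + 4 = 4 + S + m$)
$n{\left(W \right)} = 30 + 4 W$ ($n{\left(W \right)} = 2 + \left(7 + W\right) \left(-2 + 6\right) = 2 + \left(7 + W\right) 4 = 2 + \left(28 + 4 W\right) = 30 + 4 W$)
$f{\left(g,p \right)} = 4 + g + p$
$T{\left(G \right)} = 0$
$\left(T{\left(f{\left(-4,n{\left(-5 \right)} \right)} \right)} - 18\right)^{2} = \left(0 - 18\right)^{2} = \left(-18\right)^{2} = 324$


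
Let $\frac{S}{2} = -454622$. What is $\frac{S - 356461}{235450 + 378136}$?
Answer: $- \frac{1265705}{613586} \approx -2.0628$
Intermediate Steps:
$S = -909244$ ($S = 2 \left(-454622\right) = -909244$)
$\frac{S - 356461}{235450 + 378136} = \frac{-909244 - 356461}{235450 + 378136} = - \frac{1265705}{613586}$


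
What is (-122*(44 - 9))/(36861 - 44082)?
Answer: 4270/7221 ≈ 0.59133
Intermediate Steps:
(-122*(44 - 9))/(36861 - 44082) = -122*35/(-7221) = -4270*(-1/7221) = 4270/7221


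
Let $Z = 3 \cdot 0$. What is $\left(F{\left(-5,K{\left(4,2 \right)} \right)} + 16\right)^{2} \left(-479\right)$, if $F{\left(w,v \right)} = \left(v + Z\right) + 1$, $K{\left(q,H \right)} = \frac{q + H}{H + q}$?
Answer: $-155196$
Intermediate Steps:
$K{\left(q,H \right)} = 1$ ($K{\left(q,H \right)} = \frac{H + q}{H + q} = 1$)
$Z = 0$
$F{\left(w,v \right)} = 1 + v$ ($F{\left(w,v \right)} = \left(v + 0\right) + 1 = v + 1 = 1 + v$)
$\left(F{\left(-5,K{\left(4,2 \right)} \right)} + 16\right)^{2} \left(-479\right) = \left(\left(1 + 1\right) + 16\right)^{2} \left(-479\right) = \left(2 + 16\right)^{2} \left(-479\right) = 18^{2} \left(-479\right) = 324 \left(-479\right) = -155196$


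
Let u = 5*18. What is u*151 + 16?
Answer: 13606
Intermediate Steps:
u = 90
u*151 + 16 = 90*151 + 16 = 13590 + 16 = 13606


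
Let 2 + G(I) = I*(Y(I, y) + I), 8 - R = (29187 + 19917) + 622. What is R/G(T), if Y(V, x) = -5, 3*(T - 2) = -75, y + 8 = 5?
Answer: -24859/321 ≈ -77.442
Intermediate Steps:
y = -3 (y = -8 + 5 = -3)
T = -23 (T = 2 + (⅓)*(-75) = 2 - 25 = -23)
R = -49718 (R = 8 - ((29187 + 19917) + 622) = 8 - (49104 + 622) = 8 - 1*49726 = 8 - 49726 = -49718)
G(I) = -2 + I*(-5 + I)
R/G(T) = -49718/(-2 + (-23)² - 5*(-23)) = -49718/(-2 + 529 + 115) = -49718/642 = -49718*1/642 = -24859/321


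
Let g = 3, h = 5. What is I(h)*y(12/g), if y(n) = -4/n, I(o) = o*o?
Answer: -25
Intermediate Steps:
I(o) = o**2
I(h)*y(12/g) = 5**2*(-4/(12/3)) = 25*(-4/(12*(1/3))) = 25*(-4/4) = 25*(-4*1/4) = 25*(-1) = -25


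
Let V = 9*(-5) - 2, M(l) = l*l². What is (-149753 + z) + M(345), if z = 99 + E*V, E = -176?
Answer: 40922243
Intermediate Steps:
M(l) = l³
V = -47 (V = -45 - 2 = -47)
z = 8371 (z = 99 - 176*(-47) = 99 + 8272 = 8371)
(-149753 + z) + M(345) = (-149753 + 8371) + 345³ = -141382 + 41063625 = 40922243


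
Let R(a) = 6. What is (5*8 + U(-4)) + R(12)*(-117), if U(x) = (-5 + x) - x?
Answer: -667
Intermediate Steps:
U(x) = -5
(5*8 + U(-4)) + R(12)*(-117) = (5*8 - 5) + 6*(-117) = (40 - 5) - 702 = 35 - 702 = -667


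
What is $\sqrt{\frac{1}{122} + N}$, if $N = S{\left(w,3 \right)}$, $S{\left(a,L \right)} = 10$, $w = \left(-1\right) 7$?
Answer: $\frac{\sqrt{148962}}{122} \approx 3.1636$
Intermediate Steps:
$w = -7$
$N = 10$
$\sqrt{\frac{1}{122} + N} = \sqrt{\frac{1}{122} + 10} = \sqrt{\frac{1221}{122}} = \frac{\sqrt{148962}}{122}$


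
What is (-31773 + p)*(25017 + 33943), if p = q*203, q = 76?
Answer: -963701200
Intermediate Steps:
p = 15428 (p = 76*203 = 15428)
(-31773 + p)*(25017 + 33943) = (-31773 + 15428)*(25017 + 33943) = -16345*58960 = -963701200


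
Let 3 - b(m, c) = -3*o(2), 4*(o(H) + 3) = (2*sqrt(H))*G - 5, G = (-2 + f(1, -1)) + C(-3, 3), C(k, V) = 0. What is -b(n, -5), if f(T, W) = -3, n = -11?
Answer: 39/4 + 15*sqrt(2)/2 ≈ 20.357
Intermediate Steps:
G = -5 (G = (-2 - 3) + 0 = -5 + 0 = -5)
o(H) = -17/4 - 5*sqrt(H)/2 (o(H) = -3 + ((2*sqrt(H))*(-5) - 5)/4 = -3 + (-10*sqrt(H) - 5)/4 = -3 + (-5 - 10*sqrt(H))/4 = -3 + (-5/4 - 5*sqrt(H)/2) = -17/4 - 5*sqrt(H)/2)
b(m, c) = -39/4 - 15*sqrt(2)/2 (b(m, c) = 3 - (-3)*(-17/4 - 5*sqrt(2)/2) = 3 - (51/4 + 15*sqrt(2)/2) = 3 + (-51/4 - 15*sqrt(2)/2) = -39/4 - 15*sqrt(2)/2)
-b(n, -5) = -(-39/4 - 15*sqrt(2)/2) = 39/4 + 15*sqrt(2)/2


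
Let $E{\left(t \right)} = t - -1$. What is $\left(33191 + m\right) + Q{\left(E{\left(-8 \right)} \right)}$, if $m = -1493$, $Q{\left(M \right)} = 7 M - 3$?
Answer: $31646$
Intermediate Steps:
$E{\left(t \right)} = 1 + t$ ($E{\left(t \right)} = t + 1 = 1 + t$)
$Q{\left(M \right)} = -3 + 7 M$
$\left(33191 + m\right) + Q{\left(E{\left(-8 \right)} \right)} = \left(33191 - 1493\right) + \left(-3 + 7 \left(1 - 8\right)\right) = 31698 + \left(-3 + 7 \left(-7\right)\right) = 31698 - 52 = 31646$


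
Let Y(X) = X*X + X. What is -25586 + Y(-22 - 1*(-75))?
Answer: -22724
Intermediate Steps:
Y(X) = X + X² (Y(X) = X² + X = X + X²)
-25586 + Y(-22 - 1*(-75)) = -25586 + (-22 - 1*(-75))*(1 + (-22 - 1*(-75))) = -25586 + (-22 + 75)*(1 + (-22 + 75)) = -25586 + 53*(1 + 53) = -25586 + 53*54 = -25586 + 2862 = -22724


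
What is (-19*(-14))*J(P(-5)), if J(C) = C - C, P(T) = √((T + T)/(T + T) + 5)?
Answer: 0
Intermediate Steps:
P(T) = √6 (P(T) = √((2*T)/((2*T)) + 5) = √((2*T)*(1/(2*T)) + 5) = √(1 + 5) = √6)
J(C) = 0
(-19*(-14))*J(P(-5)) = -19*(-14)*0 = -1*(-266)*0 = 266*0 = 0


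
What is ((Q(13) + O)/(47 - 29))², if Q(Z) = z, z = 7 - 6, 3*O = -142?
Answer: 19321/2916 ≈ 6.6259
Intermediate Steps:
O = -142/3 (O = (⅓)*(-142) = -142/3 ≈ -47.333)
z = 1
Q(Z) = 1
((Q(13) + O)/(47 - 29))² = ((1 - 142/3)/(47 - 29))² = (-139/3/18)² = (-139/3*1/18)² = (-139/54)² = 19321/2916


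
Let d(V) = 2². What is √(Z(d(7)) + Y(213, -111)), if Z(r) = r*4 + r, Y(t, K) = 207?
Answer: √227 ≈ 15.067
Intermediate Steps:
d(V) = 4
Z(r) = 5*r (Z(r) = 4*r + r = 5*r)
√(Z(d(7)) + Y(213, -111)) = √(5*4 + 207) = √(20 + 207) = √227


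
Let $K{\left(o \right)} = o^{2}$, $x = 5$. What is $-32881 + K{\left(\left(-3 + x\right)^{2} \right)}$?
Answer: $-32865$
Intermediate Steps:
$-32881 + K{\left(\left(-3 + x\right)^{2} \right)} = -32881 + \left(\left(-3 + 5\right)^{2}\right)^{2} = -32881 + \left(2^{2}\right)^{2} = -32881 + 4^{2} = -32881 + 16 = -32865$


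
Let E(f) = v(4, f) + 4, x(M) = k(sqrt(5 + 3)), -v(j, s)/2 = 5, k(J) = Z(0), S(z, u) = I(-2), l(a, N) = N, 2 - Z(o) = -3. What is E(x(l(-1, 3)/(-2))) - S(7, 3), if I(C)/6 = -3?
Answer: 12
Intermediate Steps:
I(C) = -18 (I(C) = 6*(-3) = -18)
Z(o) = 5 (Z(o) = 2 - 1*(-3) = 2 + 3 = 5)
S(z, u) = -18
k(J) = 5
v(j, s) = -10 (v(j, s) = -2*5 = -10)
x(M) = 5
E(f) = -6 (E(f) = -10 + 4 = -6)
E(x(l(-1, 3)/(-2))) - S(7, 3) = -6 - 1*(-18) = -6 + 18 = 12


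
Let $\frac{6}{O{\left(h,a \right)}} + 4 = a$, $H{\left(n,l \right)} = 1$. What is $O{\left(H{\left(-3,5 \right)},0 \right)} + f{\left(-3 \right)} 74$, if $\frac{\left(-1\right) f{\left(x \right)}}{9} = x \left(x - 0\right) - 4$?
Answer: $- \frac{6663}{2} \approx -3331.5$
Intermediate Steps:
$f{\left(x \right)} = 36 - 9 x^{2}$ ($f{\left(x \right)} = - 9 \left(x \left(x - 0\right) - 4\right) = - 9 \left(x \left(x + 0\right) - 4\right) = - 9 \left(x x - 4\right) = - 9 \left(x^{2} - 4\right) = - 9 \left(-4 + x^{2}\right) = 36 - 9 x^{2}$)
$O{\left(h,a \right)} = \frac{6}{-4 + a}$
$O{\left(H{\left(-3,5 \right)},0 \right)} + f{\left(-3 \right)} 74 = \frac{6}{-4 + 0} + \left(36 - 9 \left(-3\right)^{2}\right) 74 = \frac{6}{-4} + \left(36 - 81\right) 74 = 6 \left(- \frac{1}{4}\right) + \left(36 - 81\right) 74 = - \frac{3}{2} - 3330 = - \frac{6663}{2}$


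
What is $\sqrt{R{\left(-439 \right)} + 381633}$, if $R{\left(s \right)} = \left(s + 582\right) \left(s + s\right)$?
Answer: $\sqrt{256079} \approx 506.04$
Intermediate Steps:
$R{\left(s \right)} = 2 s \left(582 + s\right)$ ($R{\left(s \right)} = \left(582 + s\right) 2 s = 2 s \left(582 + s\right)$)
$\sqrt{R{\left(-439 \right)} + 381633} = \sqrt{2 \left(-439\right) \left(582 - 439\right) + 381633} = \sqrt{2 \left(-439\right) 143 + 381633} = \sqrt{-125554 + 381633} = \sqrt{256079}$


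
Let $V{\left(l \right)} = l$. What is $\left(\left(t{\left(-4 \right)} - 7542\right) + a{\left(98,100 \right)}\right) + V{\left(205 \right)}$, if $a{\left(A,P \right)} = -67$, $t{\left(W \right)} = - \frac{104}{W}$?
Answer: $-7378$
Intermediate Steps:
$\left(\left(t{\left(-4 \right)} - 7542\right) + a{\left(98,100 \right)}\right) + V{\left(205 \right)} = \left(\left(- \frac{104}{-4} - 7542\right) - 67\right) + 205 = \left(\left(\left(-104\right) \left(- \frac{1}{4}\right) - 7542\right) - 67\right) + 205 = \left(\left(26 - 7542\right) - 67\right) + 205 = \left(-7516 - 67\right) + 205 = -7583 + 205 = -7378$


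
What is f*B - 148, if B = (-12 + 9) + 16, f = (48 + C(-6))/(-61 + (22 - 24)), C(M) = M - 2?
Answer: -9844/63 ≈ -156.25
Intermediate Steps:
C(M) = -2 + M
f = -40/63 (f = (48 + (-2 - 6))/(-61 + (22 - 24)) = (48 - 8)/(-61 - 2) = 40/(-63) = 40*(-1/63) = -40/63 ≈ -0.63492)
B = 13 (B = -3 + 16 = 13)
f*B - 148 = -40/63*13 - 148 = -520/63 - 148 = -9844/63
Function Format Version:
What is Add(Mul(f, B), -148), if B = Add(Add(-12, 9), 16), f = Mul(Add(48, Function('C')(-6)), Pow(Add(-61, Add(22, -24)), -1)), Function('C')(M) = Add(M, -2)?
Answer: Rational(-9844, 63) ≈ -156.25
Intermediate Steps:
Function('C')(M) = Add(-2, M)
f = Rational(-40, 63) (f = Mul(Add(48, Add(-2, -6)), Pow(Add(-61, Add(22, -24)), -1)) = Mul(Add(48, -8), Pow(Add(-61, -2), -1)) = Mul(40, Pow(-63, -1)) = Mul(40, Rational(-1, 63)) = Rational(-40, 63) ≈ -0.63492)
B = 13 (B = Add(-3, 16) = 13)
Add(Mul(f, B), -148) = Add(Mul(Rational(-40, 63), 13), -148) = Add(Rational(-520, 63), -148) = Rational(-9844, 63)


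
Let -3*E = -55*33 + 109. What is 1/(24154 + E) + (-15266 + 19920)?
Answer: 345177875/74168 ≈ 4654.0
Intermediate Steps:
E = 1706/3 (E = -(-55*33 + 109)/3 = -(-1815 + 109)/3 = -1/3*(-1706) = 1706/3 ≈ 568.67)
1/(24154 + E) + (-15266 + 19920) = 1/(24154 + 1706/3) + (-15266 + 19920) = 1/(74168/3) + 4654 = 3/74168 + 4654 = 345177875/74168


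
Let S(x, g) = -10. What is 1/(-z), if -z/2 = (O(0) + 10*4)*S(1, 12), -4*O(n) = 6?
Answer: -1/770 ≈ -0.0012987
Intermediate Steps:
O(n) = -3/2 (O(n) = -¼*6 = -3/2)
z = 770 (z = -2*(-3/2 + 10*4)*(-10) = -2*(-3/2 + 40)*(-10) = -77*(-10) = -2*(-385) = 770)
1/(-z) = 1/(-1*770) = 1/(-770) = -1/770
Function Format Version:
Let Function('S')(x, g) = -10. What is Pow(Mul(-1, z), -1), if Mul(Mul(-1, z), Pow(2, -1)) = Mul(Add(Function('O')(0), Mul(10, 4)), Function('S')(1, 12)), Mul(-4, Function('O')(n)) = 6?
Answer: Rational(-1, 770) ≈ -0.0012987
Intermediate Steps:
Function('O')(n) = Rational(-3, 2) (Function('O')(n) = Mul(Rational(-1, 4), 6) = Rational(-3, 2))
z = 770 (z = Mul(-2, Mul(Add(Rational(-3, 2), Mul(10, 4)), -10)) = Mul(-2, Mul(Add(Rational(-3, 2), 40), -10)) = Mul(-2, Mul(Rational(77, 2), -10)) = Mul(-2, -385) = 770)
Pow(Mul(-1, z), -1) = Pow(Mul(-1, 770), -1) = Pow(-770, -1) = Rational(-1, 770)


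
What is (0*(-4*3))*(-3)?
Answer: 0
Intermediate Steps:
(0*(-4*3))*(-3) = (0*(-12))*(-3) = 0*(-3) = 0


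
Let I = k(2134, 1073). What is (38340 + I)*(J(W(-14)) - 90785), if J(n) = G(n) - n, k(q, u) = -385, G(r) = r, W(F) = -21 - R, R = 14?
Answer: -3445744675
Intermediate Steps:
W(F) = -35 (W(F) = -21 - 1*14 = -21 - 14 = -35)
I = -385
J(n) = 0 (J(n) = n - n = 0)
(38340 + I)*(J(W(-14)) - 90785) = (38340 - 385)*(0 - 90785) = 37955*(-90785) = -3445744675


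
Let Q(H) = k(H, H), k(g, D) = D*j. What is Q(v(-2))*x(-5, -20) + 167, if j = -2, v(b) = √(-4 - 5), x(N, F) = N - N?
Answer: 167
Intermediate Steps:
x(N, F) = 0
v(b) = 3*I (v(b) = √(-9) = 3*I)
k(g, D) = -2*D (k(g, D) = D*(-2) = -2*D)
Q(H) = -2*H
Q(v(-2))*x(-5, -20) + 167 = -6*I*0 + 167 = 0 + 167 = 167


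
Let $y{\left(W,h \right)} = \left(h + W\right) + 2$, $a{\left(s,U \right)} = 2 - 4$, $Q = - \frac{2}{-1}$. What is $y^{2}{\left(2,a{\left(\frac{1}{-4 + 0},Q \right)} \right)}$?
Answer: $4$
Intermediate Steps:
$Q = 2$ ($Q = \left(-2\right) \left(-1\right) = 2$)
$a{\left(s,U \right)} = -2$
$y{\left(W,h \right)} = 2 + W + h$ ($y{\left(W,h \right)} = \left(W + h\right) + 2 = 2 + W + h$)
$y^{2}{\left(2,a{\left(\frac{1}{-4 + 0},Q \right)} \right)} = \left(2 + 2 - 2\right)^{2} = 2^{2} = 4$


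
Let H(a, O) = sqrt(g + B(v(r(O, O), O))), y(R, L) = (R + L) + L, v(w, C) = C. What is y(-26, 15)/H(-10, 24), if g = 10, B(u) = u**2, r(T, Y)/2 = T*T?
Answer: 2*sqrt(586)/293 ≈ 0.16524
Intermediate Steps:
r(T, Y) = 2*T**2 (r(T, Y) = 2*(T*T) = 2*T**2)
y(R, L) = R + 2*L (y(R, L) = (L + R) + L = R + 2*L)
H(a, O) = sqrt(10 + O**2)
y(-26, 15)/H(-10, 24) = (-26 + 2*15)/(sqrt(10 + 24**2)) = (-26 + 30)/(sqrt(10 + 576)) = 4/(sqrt(586)) = 4*(sqrt(586)/586) = 2*sqrt(586)/293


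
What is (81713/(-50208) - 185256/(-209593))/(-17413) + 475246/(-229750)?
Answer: -43541441667527063981/21049841026236396000 ≈ -2.0685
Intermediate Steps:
(81713/(-50208) - 185256/(-209593))/(-17413) + 475246/(-229750) = (81713*(-1/50208) - 185256*(-1/209593))*(-1/17413) + 475246*(-1/229750) = (-81713/50208 + 185256/209593)*(-1/17413) - 237623/114875 = -7825139561/10523245344*(-1/17413) - 237623/114875 = 7825139561/183241271175072 - 237623/114875 = -43541441667527063981/21049841026236396000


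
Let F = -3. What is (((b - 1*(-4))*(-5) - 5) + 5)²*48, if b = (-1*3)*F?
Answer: 202800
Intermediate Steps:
b = 9 (b = -1*3*(-3) = -3*(-3) = 9)
(((b - 1*(-4))*(-5) - 5) + 5)²*48 = (((9 - 1*(-4))*(-5) - 5) + 5)²*48 = (((9 + 4)*(-5) - 5) + 5)²*48 = ((13*(-5) - 5) + 5)²*48 = ((-65 - 5) + 5)²*48 = (-70 + 5)²*48 = (-65)²*48 = 4225*48 = 202800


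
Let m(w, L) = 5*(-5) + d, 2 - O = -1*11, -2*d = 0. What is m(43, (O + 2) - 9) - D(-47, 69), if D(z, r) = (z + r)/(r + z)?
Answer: -26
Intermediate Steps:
d = 0 (d = -½*0 = 0)
O = 13 (O = 2 - (-1)*11 = 2 - 1*(-11) = 2 + 11 = 13)
D(z, r) = 1 (D(z, r) = (r + z)/(r + z) = 1)
m(w, L) = -25 (m(w, L) = 5*(-5) + 0 = -25 + 0 = -25)
m(43, (O + 2) - 9) - D(-47, 69) = -25 - 1*1 = -25 - 1 = -26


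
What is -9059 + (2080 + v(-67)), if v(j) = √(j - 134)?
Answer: -6979 + I*√201 ≈ -6979.0 + 14.177*I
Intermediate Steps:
v(j) = √(-134 + j)
-9059 + (2080 + v(-67)) = -9059 + (2080 + √(-134 - 67)) = -9059 + (2080 + √(-201)) = -9059 + (2080 + I*√201) = -6979 + I*√201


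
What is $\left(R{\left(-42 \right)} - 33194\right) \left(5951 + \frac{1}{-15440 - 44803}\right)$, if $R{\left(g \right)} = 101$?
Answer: $- \frac{3954680700852}{20081} \approx -1.9694 \cdot 10^{8}$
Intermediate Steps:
$\left(R{\left(-42 \right)} - 33194\right) \left(5951 + \frac{1}{-15440 - 44803}\right) = \left(101 - 33194\right) \left(5951 + \frac{1}{-15440 - 44803}\right) = - 33093 \left(5951 + \frac{1}{-60243}\right) = - 33093 \left(5951 - \frac{1}{60243}\right) = \left(-33093\right) \frac{358506092}{60243} = - \frac{3954680700852}{20081}$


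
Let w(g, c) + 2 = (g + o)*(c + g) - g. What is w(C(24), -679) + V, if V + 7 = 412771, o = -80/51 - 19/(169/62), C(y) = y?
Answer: 3470104832/8619 ≈ 4.0261e+5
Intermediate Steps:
o = -73598/8619 (o = -80*1/51 - 19/(169*(1/62)) = -80/51 - 19/169/62 = -80/51 - 19*62/169 = -80/51 - 1178/169 = -73598/8619 ≈ -8.5390)
V = 412764 (V = -7 + 412771 = 412764)
w(g, c) = -2 - g + (-73598/8619 + g)*(c + g) (w(g, c) = -2 + ((g - 73598/8619)*(c + g) - g) = -2 + ((-73598/8619 + g)*(c + g) - g) = -2 + (-g + (-73598/8619 + g)*(c + g)) = -2 - g + (-73598/8619 + g)*(c + g))
w(C(24), -679) + V = (-2 + 24² - 82217/8619*24 - 73598/8619*(-679) - 679*24) + 412764 = (-2 + 576 - 657736/2873 + 49973042/8619 - 16296) + 412764 = -87508084/8619 + 412764 = 3470104832/8619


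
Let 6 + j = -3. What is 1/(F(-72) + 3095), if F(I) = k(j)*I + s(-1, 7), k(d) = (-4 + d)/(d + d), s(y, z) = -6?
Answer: 1/3037 ≈ 0.00032927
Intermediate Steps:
j = -9 (j = -6 - 3 = -9)
k(d) = (-4 + d)/(2*d) (k(d) = (-4 + d)/((2*d)) = (-4 + d)*(1/(2*d)) = (-4 + d)/(2*d))
F(I) = -6 + 13*I/18 (F(I) = ((1/2)*(-4 - 9)/(-9))*I - 6 = ((1/2)*(-1/9)*(-13))*I - 6 = 13*I/18 - 6 = -6 + 13*I/18)
1/(F(-72) + 3095) = 1/((-6 + (13/18)*(-72)) + 3095) = 1/((-6 - 52) + 3095) = 1/(-58 + 3095) = 1/3037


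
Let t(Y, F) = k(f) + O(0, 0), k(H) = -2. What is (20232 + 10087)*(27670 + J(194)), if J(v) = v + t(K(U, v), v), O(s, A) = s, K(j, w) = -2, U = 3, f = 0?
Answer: 844747978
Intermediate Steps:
t(Y, F) = -2 (t(Y, F) = -2 + 0 = -2)
J(v) = -2 + v (J(v) = v - 2 = -2 + v)
(20232 + 10087)*(27670 + J(194)) = (20232 + 10087)*(27670 + (-2 + 194)) = 30319*(27670 + 192) = 30319*27862 = 844747978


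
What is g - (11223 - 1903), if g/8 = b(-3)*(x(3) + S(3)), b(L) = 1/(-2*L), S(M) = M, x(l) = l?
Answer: -9312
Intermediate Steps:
b(L) = -1/(2*L)
g = 8 (g = 8*((-½/(-3))*(3 + 3)) = 8*(-½*(-⅓)*6) = 8*((⅙)*6) = 8*1 = 8)
g - (11223 - 1903) = 8 - (11223 - 1903) = 8 - 1*9320 = 8 - 9320 = -9312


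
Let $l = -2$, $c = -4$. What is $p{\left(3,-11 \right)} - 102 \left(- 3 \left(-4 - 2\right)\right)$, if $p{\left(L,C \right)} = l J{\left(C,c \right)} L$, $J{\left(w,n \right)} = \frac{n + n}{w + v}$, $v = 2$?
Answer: $- \frac{5524}{3} \approx -1841.3$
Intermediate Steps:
$J{\left(w,n \right)} = \frac{2 n}{2 + w}$ ($J{\left(w,n \right)} = \frac{n + n}{w + 2} = \frac{2 n}{2 + w}$)
$p{\left(L,C \right)} = \frac{16 L}{2 + C}$ ($p{\left(L,C \right)} = - 2 \cdot 2 \left(-4\right) \frac{1}{2 + C} L = - 2 \left(- \frac{8}{2 + C}\right) L = \frac{16}{2 + C} L = \frac{16 L}{2 + C}$)
$p{\left(3,-11 \right)} - 102 \left(- 3 \left(-4 - 2\right)\right) = 16 \cdot 3 \frac{1}{2 - 11} - 102 \left(- 3 \left(-4 - 2\right)\right) = 16 \cdot 3 \frac{1}{-9} - 102 \left(\left(-3\right) \left(-6\right)\right) = 16 \cdot 3 \left(- \frac{1}{9}\right) - 1836 = - \frac{16}{3} - 1836 = - \frac{5524}{3}$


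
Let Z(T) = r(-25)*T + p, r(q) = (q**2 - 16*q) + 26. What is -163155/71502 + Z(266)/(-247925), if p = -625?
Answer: -20131680919/5909044450 ≈ -3.4069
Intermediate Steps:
r(q) = 26 + q**2 - 16*q
Z(T) = -625 + 1051*T (Z(T) = (26 + (-25)**2 - 16*(-25))*T - 625 = (26 + 625 + 400)*T - 625 = 1051*T - 625 = -625 + 1051*T)
-163155/71502 + Z(266)/(-247925) = -163155/71502 + (-625 + 1051*266)/(-247925) = -163155*1/71502 + (-625 + 279566)*(-1/247925) = -54385/23834 + 278941*(-1/247925) = -54385/23834 - 278941/247925 = -20131680919/5909044450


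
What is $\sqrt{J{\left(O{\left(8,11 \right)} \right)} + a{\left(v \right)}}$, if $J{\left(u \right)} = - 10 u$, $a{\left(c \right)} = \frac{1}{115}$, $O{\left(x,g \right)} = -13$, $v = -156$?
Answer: $\frac{\sqrt{1719365}}{115} \approx 11.402$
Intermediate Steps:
$a{\left(c \right)} = \frac{1}{115}$
$\sqrt{J{\left(O{\left(8,11 \right)} \right)} + a{\left(v \right)}} = \sqrt{\left(-10\right) \left(-13\right) + \frac{1}{115}} = \sqrt{130 + \frac{1}{115}} = \sqrt{\frac{14951}{115}} = \frac{\sqrt{1719365}}{115}$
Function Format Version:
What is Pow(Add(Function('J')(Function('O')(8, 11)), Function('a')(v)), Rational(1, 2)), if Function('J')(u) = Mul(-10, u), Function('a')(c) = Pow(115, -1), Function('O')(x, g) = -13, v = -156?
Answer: Mul(Rational(1, 115), Pow(1719365, Rational(1, 2))) ≈ 11.402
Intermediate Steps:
Function('a')(c) = Rational(1, 115)
Pow(Add(Function('J')(Function('O')(8, 11)), Function('a')(v)), Rational(1, 2)) = Pow(Add(Mul(-10, -13), Rational(1, 115)), Rational(1, 2)) = Pow(Add(130, Rational(1, 115)), Rational(1, 2)) = Pow(Rational(14951, 115), Rational(1, 2)) = Mul(Rational(1, 115), Pow(1719365, Rational(1, 2)))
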